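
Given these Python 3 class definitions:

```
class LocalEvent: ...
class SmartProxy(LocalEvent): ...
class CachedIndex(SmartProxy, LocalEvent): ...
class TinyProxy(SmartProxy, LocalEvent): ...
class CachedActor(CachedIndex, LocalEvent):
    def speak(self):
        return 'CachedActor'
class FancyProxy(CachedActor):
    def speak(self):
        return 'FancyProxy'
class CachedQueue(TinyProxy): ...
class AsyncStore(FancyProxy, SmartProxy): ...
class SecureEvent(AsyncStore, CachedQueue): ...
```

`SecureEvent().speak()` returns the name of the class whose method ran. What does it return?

L[SecureEvent] = SecureEvent + merge(L[AsyncStore], L[CachedQueue], [AsyncStore CachedQueue])
  take AsyncStore:  [AsyncStore FancyProxy CachedActor CachedIndex SmartProxy LocalEvent object] + [CachedQueue TinyProxy SmartProxy LocalEvent object] + [AsyncStore CachedQueue]
  take FancyProxy:  [FancyProxy CachedActor CachedIndex SmartProxy LocalEvent object] + [CachedQueue TinyProxy SmartProxy LocalEvent object] + [CachedQueue]
  take CachedActor:  [CachedActor CachedIndex SmartProxy LocalEvent object] + [CachedQueue TinyProxy SmartProxy LocalEvent object] + [CachedQueue]
  take CachedIndex:  [CachedIndex SmartProxy LocalEvent object] + [CachedQueue TinyProxy SmartProxy LocalEvent object] + [CachedQueue]
  take CachedQueue:  [SmartProxy LocalEvent object] + [CachedQueue TinyProxy SmartProxy LocalEvent object] + [CachedQueue]
  take TinyProxy:  [SmartProxy LocalEvent object] + [TinyProxy SmartProxy LocalEvent object]
  take SmartProxy:  [SmartProxy LocalEvent object] + [SmartProxy LocalEvent object]
  take LocalEvent:  [LocalEvent object] + [LocalEvent object]
  take object:  [object] + [object]
MRO: SecureEvent AsyncStore FancyProxy CachedActor CachedIndex CachedQueue TinyProxy SmartProxy LocalEvent object
speak is defined in: CachedActor, FancyProxy. First along the MRO is FancyProxy.

FancyProxy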